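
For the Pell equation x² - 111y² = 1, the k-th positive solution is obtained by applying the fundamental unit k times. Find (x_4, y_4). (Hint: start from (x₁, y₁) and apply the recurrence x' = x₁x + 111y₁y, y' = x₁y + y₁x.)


Step 1: Find the fundamental solution (x₁, y₁) of x² - 111y² = 1.
  Expand √111 as a continued fraction. a₀ = ⌊√111⌋ = 10; iterate m_{k+1} = d_k·a_k − m_k, d_{k+1} = (111 − m_{k+1}²)/d_k, a_{k+1} = ⌊(a₀ + m_{k+1})/d_{k+1}⌋ (starting m₀ = 0, d₀ = 1), with convergents p_k = a_k·p_{k-1} + p_{k-2}, q_k = a_k·q_{k-1} + q_{k-2} (p₋₁ = 1, q₋₁ = 0):
  k = 0: a₀ = 10; p₀/q₀ = 10/1; p₀² − 111·q₀² = 100 − 111 = -11.
  k = 1: m = 10, d = 11, a = ⌊(10 + 10)/11⌋ = 1; p/q = (1·10 + 1)/(1·1 + 0) = 11/1; p² − 111·q² = 121 − 111 = 10.
  k = 2: m = 1, d = 10, a = ⌊(10 + 1)/10⌋ = 1; p/q = (1·11 + 10)/(1·1 + 1) = 21/2; p² − 111·q² = 441 − 444 = -3.
  k = 3: m = 9, d = 3, a = ⌊(10 + 9)/3⌋ = 6; p/q = (6·21 + 11)/(6·2 + 1) = 137/13; p² − 111·q² = 18769 − 18759 = 10.
  k = 4: m = 9, d = 10, a = ⌊(10 + 9)/10⌋ = 1; p/q = (1·137 + 21)/(1·13 + 2) = 158/15; p² − 111·q² = 24964 − 24975 = -11.
  k = 5: m = 1, d = 11, a = ⌊(10 + 1)/11⌋ = 1; p/q = (1·158 + 137)/(1·15 + 13) = 295/28; p² − 111·q² = 87025 − 87024 = 1.
  The first convergent with p² − 111·q² = 1 gives the fundamental solution (x₁, y₁) = (295, 28).
Step 2: Apply the recurrence (x_{n+1}, y_{n+1}) = (x₁x_n + 111y₁y_n, x₁y_n + y₁x_n) repeatedly.
  From (x_1, y_1) = (295, 28): x_2 = 295·295 + 111·28·28 = 174049; y_2 = 295·28 + 28·295 = 16520.
  From (x_2, y_2) = (174049, 16520): x_3 = 295·174049 + 111·28·16520 = 102688615; y_3 = 295·16520 + 28·174049 = 9746772.
  From (x_3, y_3) = (102688615, 9746772): x_4 = 295·102688615 + 111·28·9746772 = 60586108801; y_4 = 295·9746772 + 28·102688615 = 5750578960.
Step 3: Verify x_4² - 111·y_4² = 3670676579646609657601 - 3670676579646609657600 = 1 (should be 1). ✓

(x_1, y_1) = (295, 28); (x_4, y_4) = (60586108801, 5750578960).


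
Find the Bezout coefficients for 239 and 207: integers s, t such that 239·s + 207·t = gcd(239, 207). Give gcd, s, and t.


Euclidean algorithm on (239, 207) — divide until remainder is 0:
  239 = 1 · 207 + 32
  207 = 6 · 32 + 15
  32 = 2 · 15 + 2
  15 = 7 · 2 + 1
  2 = 2 · 1 + 0
gcd(239, 207) = 1.
Track Bezout coefficients alongside the remainders: start with r₀ = 239 = a·1 + b·0 (s = 1, t = 0) and r₁ = 207 = a·0 + b·1 (s = 0, t = 1); each new remainder r_{k+1} = r_{k-1} − q_k·r_k inherits s_{k+1} = s_{k-1} − q_k·s_k, t_{k+1} = t_{k-1} − q_k·t_k, so r_k = a·s_k + b·t_k at every step:
  q = 1: r = 32, s = 1 − 1·0 = 1, t = 0 − 1·1 = -1  (check: 239·1 + 207·(-1) = 32)
  q = 6: r = 15, s = 0 − 6·1 = -6, t = 1 − 6·(-1) = 7  (check: 239·(-6) + 207·7 = 15)
  q = 2: r = 2, s = 1 − 2·(-6) = 13, t = -1 − 2·7 = -15  (check: 239·13 + 207·(-15) = 2)
  q = 7: r = 1, s = -6 − 7·13 = -97, t = 7 − 7·(-15) = 112  (check: 239·(-97) + 207·112 = 1)
The row with r = 1 (the gcd) gives the Bezout coefficients s = -97, t = 112.
Result: 239 · (-97) + 207 · (112) = 1.

gcd(239, 207) = 1; s = -97, t = 112 (check: 239·(-97) + 207·112 = 1).


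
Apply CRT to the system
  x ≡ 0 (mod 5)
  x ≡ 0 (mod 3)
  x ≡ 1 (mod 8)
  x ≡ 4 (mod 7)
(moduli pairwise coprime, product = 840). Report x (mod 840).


Product of moduli M = 5 · 3 · 8 · 7 = 840.
Merge one congruence at a time:
  Start: x ≡ 0 (mod 5).
  Combine with x ≡ 0 (mod 3); new modulus lcm = 15.
    Write x = 0 + 5·t and substitute into x ≡ 0 (mod 3): 5·t ≡ 0 − 0 = 0 (mod 3).
    Reduce coefficients mod 3: 2·t ≡ 0 (mod 3).
    The inverse of 2 mod 3 is 2 (since 2·2 = 4 = 1·3 + 1), so t ≡ 2·0 = 0 ≡ 0 (mod 3).
    Then x = 0 + 5·0 = 0, valid modulo lcm(5, 3) = 15: x ≡ 0 (mod 15).
  Combine with x ≡ 1 (mod 8); new modulus lcm = 120.
    Write x = 0 + 15·t and substitute into x ≡ 1 (mod 8): 15·t ≡ 1 − 0 = 1 (mod 8).
    Reduce coefficients mod 8: 7·t ≡ 1 (mod 8).
    The inverse of 7 mod 8 is 7 (since 7·7 = 49 = 6·8 + 1), so t ≡ 7·1 = 7 ≡ 7 (mod 8).
    Then x = 0 + 15·7 = 105, valid modulo lcm(15, 8) = 120: x ≡ 105 (mod 120).
  Combine with x ≡ 4 (mod 7); new modulus lcm = 840.
    Write x = 105 + 120·t and substitute into x ≡ 4 (mod 7): 120·t ≡ 4 − 105 = -101 (mod 7).
    Reduce coefficients mod 7: 1·t ≡ 4 (mod 7).
    So t ≡ 4 (mod 7).
    Then x = 105 + 120·4 = 585, valid modulo lcm(120, 7) = 840: x ≡ 585 (mod 840).
Verify against each original: 585 mod 5 = 0, 585 mod 3 = 0, 585 mod 8 = 1, 585 mod 7 = 4.

x ≡ 585 (mod 840).


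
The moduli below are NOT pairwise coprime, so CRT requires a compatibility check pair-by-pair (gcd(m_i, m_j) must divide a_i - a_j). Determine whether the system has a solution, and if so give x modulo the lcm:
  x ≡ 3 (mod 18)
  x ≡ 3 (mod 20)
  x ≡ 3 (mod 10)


Moduli 18, 20, 10 are not pairwise coprime, so CRT works modulo lcm(m_i) when all pairwise compatibility conditions hold.
Pairwise compatibility: gcd(m_i, m_j) must divide a_i - a_j for every pair.
Merge one congruence at a time:
  Start: x ≡ 3 (mod 18).
  Combine with x ≡ 3 (mod 20): gcd(18, 20) = 2; 3 - 3 = 0, which IS divisible by 2, so compatible.
    Write x = 3 + 18·t and substitute into x ≡ 3 (mod 20): 18·t ≡ 3 − 3 = 0 (mod 20).
    Divide the congruence (and modulus) by g = 2: 9·t ≡ 0 (mod 10).
    The inverse of 9 mod 10 is 9 (since 9·9 = 81 = 8·10 + 1), so t ≡ 9·0 = 0 ≡ 0 (mod 10).
    Then x = 3 + 18·0 = 3, valid modulo lcm(18, 20) = 180: x ≡ 3 (mod 180).
  Combine with x ≡ 3 (mod 10): gcd(180, 10) = 10; 3 - 3 = 0, which IS divisible by 10, so compatible.
    Write x = 3 + 180·t and substitute into x ≡ 3 (mod 10): 180·t ≡ 3 − 3 = 0 (mod 10).
    Divide the congruence (and modulus) by g = 10: 18·t ≡ 0 (mod 1).
    Modulo 1 every t works; take t = 0.
    Then x = 3 + 180·0 = 3, valid modulo lcm(180, 10) = 180: x ≡ 3 (mod 180).
Verify: 3 mod 18 = 3, 3 mod 20 = 3, 3 mod 10 = 3.

x ≡ 3 (mod 180).


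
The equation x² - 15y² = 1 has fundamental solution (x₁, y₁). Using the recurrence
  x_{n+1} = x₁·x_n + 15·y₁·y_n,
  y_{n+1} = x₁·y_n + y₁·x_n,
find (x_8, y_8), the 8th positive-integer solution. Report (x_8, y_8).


Step 1: Find the fundamental solution (x₁, y₁) of x² - 15y² = 1.
  Expand √15 as a continued fraction. a₀ = ⌊√15⌋ = 3; iterate m_{k+1} = d_k·a_k − m_k, d_{k+1} = (15 − m_{k+1}²)/d_k, a_{k+1} = ⌊(a₀ + m_{k+1})/d_{k+1}⌋ (starting m₀ = 0, d₀ = 1), with convergents p_k = a_k·p_{k-1} + p_{k-2}, q_k = a_k·q_{k-1} + q_{k-2} (p₋₁ = 1, q₋₁ = 0):
  k = 0: a₀ = 3; p₀/q₀ = 3/1; p₀² − 15·q₀² = 9 − 15 = -6.
  k = 1: m = 3, d = 6, a = ⌊(3 + 3)/6⌋ = 1; p/q = (1·3 + 1)/(1·1 + 0) = 4/1; p² − 15·q² = 16 − 15 = 1.
  The first convergent with p² − 15·q² = 1 gives the fundamental solution (x₁, y₁) = (4, 1).
Step 2: Apply the recurrence (x_{n+1}, y_{n+1}) = (x₁x_n + 15y₁y_n, x₁y_n + y₁x_n) repeatedly.
  From (x_1, y_1) = (4, 1): x_2 = 4·4 + 15·1·1 = 31; y_2 = 4·1 + 1·4 = 8.
  From (x_2, y_2) = (31, 8): x_3 = 4·31 + 15·1·8 = 244; y_3 = 4·8 + 1·31 = 63.
  From (x_3, y_3) = (244, 63): x_4 = 4·244 + 15·1·63 = 1921; y_4 = 4·63 + 1·244 = 496.
  From (x_4, y_4) = (1921, 496): x_5 = 4·1921 + 15·1·496 = 15124; y_5 = 4·496 + 1·1921 = 3905.
  From (x_5, y_5) = (15124, 3905): x_6 = 4·15124 + 15·1·3905 = 119071; y_6 = 4·3905 + 1·15124 = 30744.
  From (x_6, y_6) = (119071, 30744): x_7 = 4·119071 + 15·1·30744 = 937444; y_7 = 4·30744 + 1·119071 = 242047.
  From (x_7, y_7) = (937444, 242047): x_8 = 4·937444 + 15·1·242047 = 7380481; y_8 = 4·242047 + 1·937444 = 1905632.
Step 3: Verify x_8² - 15·y_8² = 54471499791361 - 54471499791360 = 1 (should be 1). ✓

(x_1, y_1) = (4, 1); (x_8, y_8) = (7380481, 1905632).


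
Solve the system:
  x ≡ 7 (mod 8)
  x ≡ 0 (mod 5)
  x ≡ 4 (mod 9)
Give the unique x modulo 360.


Moduli 8, 5, 9 are pairwise coprime; by CRT there is a unique solution modulo M = 8 · 5 · 9 = 360.
Solve pairwise, accumulating the modulus:
  Start with x ≡ 7 (mod 8).
  Combine with x ≡ 0 (mod 5): since gcd(8, 5) = 1, we get a unique residue mod 40.
    Write x = 7 + 8·t and substitute into x ≡ 0 (mod 5): 8·t ≡ 0 − 7 = -7 (mod 5).
    Reduce coefficients mod 5: 3·t ≡ 3 (mod 5).
    The inverse of 3 mod 5 is 2 (since 3·2 = 6 = 1·5 + 1), so t ≡ 2·3 = 6 ≡ 1 (mod 5).
    Then x = 7 + 8·1 = 15, valid modulo lcm(8, 5) = 40: x ≡ 15 (mod 40).
  Combine with x ≡ 4 (mod 9): since gcd(40, 9) = 1, we get a unique residue mod 360.
    Write x = 15 + 40·t and substitute into x ≡ 4 (mod 9): 40·t ≡ 4 − 15 = -11 (mod 9).
    Reduce coefficients mod 9: 4·t ≡ 7 (mod 9).
    The inverse of 4 mod 9 is 7 (since 4·7 = 28 = 3·9 + 1), so t ≡ 7·7 = 49 ≡ 4 (mod 9).
    Then x = 15 + 40·4 = 175, valid modulo lcm(40, 9) = 360: x ≡ 175 (mod 360).
Verify: 175 mod 8 = 7 ✓, 175 mod 5 = 0 ✓, 175 mod 9 = 4 ✓.

x ≡ 175 (mod 360).


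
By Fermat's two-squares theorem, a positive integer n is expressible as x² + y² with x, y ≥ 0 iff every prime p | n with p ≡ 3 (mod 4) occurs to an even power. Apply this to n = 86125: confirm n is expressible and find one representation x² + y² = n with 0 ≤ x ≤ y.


Step 1: Factor n = 86125 = 5^3 · 13 · 53.
Step 2: Check the mod-4 condition on each prime factor: 5 ≡ 1 (mod 4), exponent 3; 13 ≡ 1 (mod 4), exponent 1; 53 ≡ 1 (mod 4), exponent 1.
All primes ≡ 3 (mod 4) appear to even exponent (or don't appear), so by the two-squares theorem n IS expressible as a sum of two squares.
Step 3: Build a representation. Group n = k² · m with k = 5 and m = 5 · 13 · 53 = 3445 (a product of primes ≡ 1 (mod 4)); a representation of m scales to one of n via (k·x)² + (k·y)² = k²(x² + y²). Each prime p ≡ 1 (mod 4) is itself a sum of two squares; find a² by testing p − a² for a perfect square:
  5: 5 − 1² = 4 = 2² ⇒ 5 = 1² + 2².
  13: 13 − 1² = 12, 13 − 2² = 9 = 3² ⇒ 13 = 2² + 3².
  53: 53 − 1² = 52, 53 − 2² = 49 = 7² ⇒ 53 = 2² + 7².
  Combine using the Brahmagupta–Fibonacci identity (a² + b²)(c² + d²) = (ac − bd)² + (ad + bc)² = (ac + bd)² + (ad − bc)²:
  5 · 13 = 65: from (1² + 2²)(2² + 3²), take (1·2 − 2·3, 1·3 + 2·2) = (2 − 6, 3 + 4) = (-4, 7); dropping signs (only squares matter) gives (4, 7); check 4² + 7² = 16 + 49 = 65 ✓.
  65 · 53 = 3445: from (4² + 7²)(2² + 7²), take (4·2 − 7·7, 4·7 + 7·2) = (8 − 49, 28 + 14) = (-41, 42); dropping signs (only squares matter) gives (41, 42); check 41² + 42² = 1681 + 1764 = 3445 ✓.
  Scale by k = 5: (5·41, 5·42) = (205, 210).
Step 4: Order so x ≤ y and verify: 205² + 210² = 42025 + 44100 = 86125 = n. ✓

n = 86125 = 205² + 210² (one valid representation with x ≤ y).


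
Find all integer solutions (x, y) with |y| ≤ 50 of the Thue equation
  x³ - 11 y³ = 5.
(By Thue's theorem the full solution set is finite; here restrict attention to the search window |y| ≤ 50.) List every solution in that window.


The equation is x³ - 11y³ = 5. For fixed y, x³ = 11·y³ + 5, so a solution requires the RHS to be a perfect cube.
Strategy: iterate y from -50 to 50, compute RHS = 11·y³ + 5, and check whether it is a (positive or negative) perfect cube.
Check small values of y:
  y = 0: RHS = 5 is not a perfect cube.
  y = 1: RHS = 16 is not a perfect cube.
  y = -1: RHS = -6 is not a perfect cube.
  y = 2: RHS = 93 is not a perfect cube.
  y = -2: RHS = -83 is not a perfect cube.
  y = 3: RHS = 302 is not a perfect cube.
  y = -3: RHS = -292 is not a perfect cube.
Continuing the search up to |y| = 50 finds no solutions either.
No (x, y) in the scanned range satisfies the equation.

No integer solutions with |y| ≤ 50.


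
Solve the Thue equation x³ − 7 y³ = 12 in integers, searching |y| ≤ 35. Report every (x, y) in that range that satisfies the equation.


The equation is x³ - 7y³ = 12. For fixed y, x³ = 7·y³ + 12, so a solution requires the RHS to be a perfect cube.
Strategy: iterate y from -35 to 35, compute RHS = 7·y³ + 12, and check whether it is a (positive or negative) perfect cube.
Check small values of y:
  y = 0: RHS = 12 is not a perfect cube.
  y = 1: RHS = 19 is not a perfect cube.
  y = -1: RHS = 5 is not a perfect cube.
  y = 2: RHS = 68 is not a perfect cube.
  y = -2: RHS = -44 is not a perfect cube.
  y = 3: RHS = 201 is not a perfect cube.
  y = -3: RHS = -177 is not a perfect cube.
Continuing the search up to |y| = 35 finds no solutions either.
No (x, y) in the scanned range satisfies the equation.

No integer solutions with |y| ≤ 35.


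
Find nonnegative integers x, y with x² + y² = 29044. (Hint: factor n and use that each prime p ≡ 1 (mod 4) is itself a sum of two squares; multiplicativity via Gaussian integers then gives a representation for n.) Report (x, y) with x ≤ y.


Step 1: Factor n = 29044 = 2^2 · 53 · 137.
Step 2: Check the mod-4 condition on each prime factor: 2 = 2 (special); 53 ≡ 1 (mod 4), exponent 1; 137 ≡ 1 (mod 4), exponent 1.
All primes ≡ 3 (mod 4) appear to even exponent (or don't appear), so by the two-squares theorem n IS expressible as a sum of two squares.
Step 3: Build a representation. Group n = k² · m with k = 2 and m = 53 · 137 = 7261 (a product of primes ≡ 1 (mod 4)); a representation of m scales to one of n via (k·x)² + (k·y)² = k²(x² + y²). Each prime p ≡ 1 (mod 4) is itself a sum of two squares; find a² by testing p − a² for a perfect square:
  53: 53 − 1² = 52, 53 − 2² = 49 = 7² ⇒ 53 = 2² + 7².
  137: 137 − 1² = 136, 137 − 2² = 133, 137 − 3² = 128, 137 − 4² = 121 = 11² ⇒ 137 = 4² + 11².
  Combine using the Brahmagupta–Fibonacci identity (a² + b²)(c² + d²) = (ac − bd)² + (ad + bc)² = (ac + bd)² + (ad − bc)²:
  53 · 137 = 7261: from (2² + 7²)(4² + 11²), take (2·4 − 7·11, 2·11 + 7·4) = (8 − 77, 22 + 28) = (-69, 50); dropping signs (only squares matter) gives (69, 50); check 69² + 50² = 4761 + 2500 = 7261 ✓.
  Scale by k = 2: (2·69, 2·50) = (138, 100).
Step 4: Order so x ≤ y and verify: 100² + 138² = 10000 + 19044 = 29044 = n. ✓

n = 29044 = 100² + 138² (one valid representation with x ≤ y).


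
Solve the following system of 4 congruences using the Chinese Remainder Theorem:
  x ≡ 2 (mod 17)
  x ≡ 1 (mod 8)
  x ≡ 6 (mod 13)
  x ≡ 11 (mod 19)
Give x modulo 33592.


Product of moduli M = 17 · 8 · 13 · 19 = 33592.
Merge one congruence at a time:
  Start: x ≡ 2 (mod 17).
  Combine with x ≡ 1 (mod 8); new modulus lcm = 136.
    Write x = 2 + 17·t and substitute into x ≡ 1 (mod 8): 17·t ≡ 1 − 2 = -1 (mod 8).
    Reduce coefficients mod 8: 1·t ≡ 7 (mod 8).
    So t ≡ 7 (mod 8).
    Then x = 2 + 17·7 = 121, valid modulo lcm(17, 8) = 136: x ≡ 121 (mod 136).
  Combine with x ≡ 6 (mod 13); new modulus lcm = 1768.
    Write x = 121 + 136·t and substitute into x ≡ 6 (mod 13): 136·t ≡ 6 − 121 = -115 (mod 13).
    Reduce coefficients mod 13: 6·t ≡ 2 (mod 13).
    The inverse of 6 mod 13 is 11 (since 6·11 = 66 = 5·13 + 1), so t ≡ 11·2 = 22 ≡ 9 (mod 13).
    Then x = 121 + 136·9 = 1345, valid modulo lcm(136, 13) = 1768: x ≡ 1345 (mod 1768).
  Combine with x ≡ 11 (mod 19); new modulus lcm = 33592.
    Write x = 1345 + 1768·t and substitute into x ≡ 11 (mod 19): 1768·t ≡ 11 − 1345 = -1334 (mod 19).
    Reduce coefficients mod 19: 1·t ≡ 15 (mod 19).
    So t ≡ 15 (mod 19).
    Then x = 1345 + 1768·15 = 27865, valid modulo lcm(1768, 19) = 33592: x ≡ 27865 (mod 33592).
Verify against each original: 27865 mod 17 = 2, 27865 mod 8 = 1, 27865 mod 13 = 6, 27865 mod 19 = 11.

x ≡ 27865 (mod 33592).


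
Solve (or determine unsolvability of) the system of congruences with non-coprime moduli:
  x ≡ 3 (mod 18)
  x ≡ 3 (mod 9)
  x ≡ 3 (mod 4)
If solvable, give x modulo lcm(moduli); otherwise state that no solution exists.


Moduli 18, 9, 4 are not pairwise coprime, so CRT works modulo lcm(m_i) when all pairwise compatibility conditions hold.
Pairwise compatibility: gcd(m_i, m_j) must divide a_i - a_j for every pair.
Merge one congruence at a time:
  Start: x ≡ 3 (mod 18).
  Combine with x ≡ 3 (mod 9): gcd(18, 9) = 9; 3 - 3 = 0, which IS divisible by 9, so compatible.
    Write x = 3 + 18·t and substitute into x ≡ 3 (mod 9): 18·t ≡ 3 − 3 = 0 (mod 9).
    Divide the congruence (and modulus) by g = 9: 2·t ≡ 0 (mod 1).
    Modulo 1 every t works; take t = 0.
    Then x = 3 + 18·0 = 3, valid modulo lcm(18, 9) = 18: x ≡ 3 (mod 18).
  Combine with x ≡ 3 (mod 4): gcd(18, 4) = 2; 3 - 3 = 0, which IS divisible by 2, so compatible.
    Write x = 3 + 18·t and substitute into x ≡ 3 (mod 4): 18·t ≡ 3 − 3 = 0 (mod 4).
    Divide the congruence (and modulus) by g = 2: 9·t ≡ 0 (mod 2).
    Reduce coefficients mod 2: 1·t ≡ 0 (mod 2).
    So t ≡ 0 (mod 2).
    Then x = 3 + 18·0 = 3, valid modulo lcm(18, 4) = 36: x ≡ 3 (mod 36).
Verify: 3 mod 18 = 3, 3 mod 9 = 3, 3 mod 4 = 3.

x ≡ 3 (mod 36).


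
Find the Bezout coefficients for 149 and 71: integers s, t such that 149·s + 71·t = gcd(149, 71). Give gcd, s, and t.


Euclidean algorithm on (149, 71) — divide until remainder is 0:
  149 = 2 · 71 + 7
  71 = 10 · 7 + 1
  7 = 7 · 1 + 0
gcd(149, 71) = 1.
Track Bezout coefficients alongside the remainders: start with r₀ = 149 = a·1 + b·0 (s = 1, t = 0) and r₁ = 71 = a·0 + b·1 (s = 0, t = 1); each new remainder r_{k+1} = r_{k-1} − q_k·r_k inherits s_{k+1} = s_{k-1} − q_k·s_k, t_{k+1} = t_{k-1} − q_k·t_k, so r_k = a·s_k + b·t_k at every step:
  q = 2: r = 7, s = 1 − 2·0 = 1, t = 0 − 2·1 = -2  (check: 149·1 + 71·(-2) = 7)
  q = 10: r = 1, s = 0 − 10·1 = -10, t = 1 − 10·(-2) = 21  (check: 149·(-10) + 71·21 = 1)
The row with r = 1 (the gcd) gives the Bezout coefficients s = -10, t = 21.
Result: 149 · (-10) + 71 · (21) = 1.

gcd(149, 71) = 1; s = -10, t = 21 (check: 149·(-10) + 71·21 = 1).


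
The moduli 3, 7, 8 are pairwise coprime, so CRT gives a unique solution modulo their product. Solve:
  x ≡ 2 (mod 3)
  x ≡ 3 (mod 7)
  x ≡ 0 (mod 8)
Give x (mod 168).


Moduli 3, 7, 8 are pairwise coprime; by CRT there is a unique solution modulo M = 3 · 7 · 8 = 168.
Solve pairwise, accumulating the modulus:
  Start with x ≡ 2 (mod 3).
  Combine with x ≡ 3 (mod 7): since gcd(3, 7) = 1, we get a unique residue mod 21.
    Write x = 2 + 3·t and substitute into x ≡ 3 (mod 7): 3·t ≡ 3 − 2 = 1 (mod 7).
    The inverse of 3 mod 7 is 5 (since 3·5 = 15 = 2·7 + 1), so t ≡ 5·1 = 5 ≡ 5 (mod 7).
    Then x = 2 + 3·5 = 17, valid modulo lcm(3, 7) = 21: x ≡ 17 (mod 21).
  Combine with x ≡ 0 (mod 8): since gcd(21, 8) = 1, we get a unique residue mod 168.
    Write x = 17 + 21·t and substitute into x ≡ 0 (mod 8): 21·t ≡ 0 − 17 = -17 (mod 8).
    Reduce coefficients mod 8: 5·t ≡ 7 (mod 8).
    The inverse of 5 mod 8 is 5 (since 5·5 = 25 = 3·8 + 1), so t ≡ 5·7 = 35 ≡ 3 (mod 8).
    Then x = 17 + 21·3 = 80, valid modulo lcm(21, 8) = 168: x ≡ 80 (mod 168).
Verify: 80 mod 3 = 2 ✓, 80 mod 7 = 3 ✓, 80 mod 8 = 0 ✓.

x ≡ 80 (mod 168).


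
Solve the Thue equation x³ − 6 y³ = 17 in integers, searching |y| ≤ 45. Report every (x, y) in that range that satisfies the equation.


The equation is x³ - 6y³ = 17. For fixed y, x³ = 6·y³ + 17, so a solution requires the RHS to be a perfect cube.
Strategy: iterate y from -45 to 45, compute RHS = 6·y³ + 17, and check whether it is a (positive or negative) perfect cube.
Check small values of y:
  y = 0: RHS = 17 is not a perfect cube.
  y = 1: RHS = 23 is not a perfect cube.
  y = -1: RHS = 11 is not a perfect cube.
  y = 2: RHS = 65 is not a perfect cube.
  y = -2: RHS = -31 is not a perfect cube.
  y = 3: RHS = 179 is not a perfect cube.
  y = -3: RHS = -145 is not a perfect cube.
Continuing the search up to |y| = 45 finds no solutions either.
No (x, y) in the scanned range satisfies the equation.

No integer solutions with |y| ≤ 45.


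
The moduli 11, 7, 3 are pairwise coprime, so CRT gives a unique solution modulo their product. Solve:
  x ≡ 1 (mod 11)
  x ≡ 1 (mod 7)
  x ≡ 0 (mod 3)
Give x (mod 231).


Moduli 11, 7, 3 are pairwise coprime; by CRT there is a unique solution modulo M = 11 · 7 · 3 = 231.
Solve pairwise, accumulating the modulus:
  Start with x ≡ 1 (mod 11).
  Combine with x ≡ 1 (mod 7): since gcd(11, 7) = 1, we get a unique residue mod 77.
    Write x = 1 + 11·t and substitute into x ≡ 1 (mod 7): 11·t ≡ 1 − 1 = 0 (mod 7).
    Reduce coefficients mod 7: 4·t ≡ 0 (mod 7).
    The inverse of 4 mod 7 is 2 (since 4·2 = 8 = 1·7 + 1), so t ≡ 2·0 = 0 ≡ 0 (mod 7).
    Then x = 1 + 11·0 = 1, valid modulo lcm(11, 7) = 77: x ≡ 1 (mod 77).
  Combine with x ≡ 0 (mod 3): since gcd(77, 3) = 1, we get a unique residue mod 231.
    Write x = 1 + 77·t and substitute into x ≡ 0 (mod 3): 77·t ≡ 0 − 1 = -1 (mod 3).
    Reduce coefficients mod 3: 2·t ≡ 2 (mod 3).
    The inverse of 2 mod 3 is 2 (since 2·2 = 4 = 1·3 + 1), so t ≡ 2·2 = 4 ≡ 1 (mod 3).
    Then x = 1 + 77·1 = 78, valid modulo lcm(77, 3) = 231: x ≡ 78 (mod 231).
Verify: 78 mod 11 = 1 ✓, 78 mod 7 = 1 ✓, 78 mod 3 = 0 ✓.

x ≡ 78 (mod 231).


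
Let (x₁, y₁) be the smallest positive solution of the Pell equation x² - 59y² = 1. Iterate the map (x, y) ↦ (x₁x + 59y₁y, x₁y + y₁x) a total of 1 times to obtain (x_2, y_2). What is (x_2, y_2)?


Step 1: Find the fundamental solution (x₁, y₁) of x² - 59y² = 1.
  Expand √59 as a continued fraction. a₀ = ⌊√59⌋ = 7; iterate m_{k+1} = d_k·a_k − m_k, d_{k+1} = (59 − m_{k+1}²)/d_k, a_{k+1} = ⌊(a₀ + m_{k+1})/d_{k+1}⌋ (starting m₀ = 0, d₀ = 1), with convergents p_k = a_k·p_{k-1} + p_{k-2}, q_k = a_k·q_{k-1} + q_{k-2} (p₋₁ = 1, q₋₁ = 0):
  k = 0: a₀ = 7; p₀/q₀ = 7/1; p₀² − 59·q₀² = 49 − 59 = -10.
  k = 1: m = 7, d = 10, a = ⌊(7 + 7)/10⌋ = 1; p/q = (1·7 + 1)/(1·1 + 0) = 8/1; p² − 59·q² = 64 − 59 = 5.
  k = 2: m = 3, d = 5, a = ⌊(7 + 3)/5⌋ = 2; p/q = (2·8 + 7)/(2·1 + 1) = 23/3; p² − 59·q² = 529 − 531 = -2.
  k = 3: m = 7, d = 2, a = ⌊(7 + 7)/2⌋ = 7; p/q = (7·23 + 8)/(7·3 + 1) = 169/22; p² − 59·q² = 28561 − 28556 = 5.
  k = 4: m = 7, d = 5, a = ⌊(7 + 7)/5⌋ = 2; p/q = (2·169 + 23)/(2·22 + 3) = 361/47; p² − 59·q² = 130321 − 130331 = -10.
  k = 5: m = 3, d = 10, a = ⌊(7 + 3)/10⌋ = 1; p/q = (1·361 + 169)/(1·47 + 22) = 530/69; p² − 59·q² = 280900 − 280899 = 1.
  The first convergent with p² − 59·q² = 1 gives the fundamental solution (x₁, y₁) = (530, 69).
Step 2: Apply the recurrence (x_{n+1}, y_{n+1}) = (x₁x_n + 59y₁y_n, x₁y_n + y₁x_n) repeatedly.
  From (x_1, y_1) = (530, 69): x_2 = 530·530 + 59·69·69 = 561799; y_2 = 530·69 + 69·530 = 73140.
Step 3: Verify x_2² - 59·y_2² = 315618116401 - 315618116400 = 1 (should be 1). ✓

(x_1, y_1) = (530, 69); (x_2, y_2) = (561799, 73140).


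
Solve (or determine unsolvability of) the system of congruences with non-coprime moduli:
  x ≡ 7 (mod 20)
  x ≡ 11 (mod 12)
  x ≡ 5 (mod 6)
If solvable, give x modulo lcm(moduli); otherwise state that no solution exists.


Moduli 20, 12, 6 are not pairwise coprime, so CRT works modulo lcm(m_i) when all pairwise compatibility conditions hold.
Pairwise compatibility: gcd(m_i, m_j) must divide a_i - a_j for every pair.
Merge one congruence at a time:
  Start: x ≡ 7 (mod 20).
  Combine with x ≡ 11 (mod 12): gcd(20, 12) = 4; 11 - 7 = 4, which IS divisible by 4, so compatible.
    Write x = 7 + 20·t and substitute into x ≡ 11 (mod 12): 20·t ≡ 11 − 7 = 4 (mod 12).
    Divide the congruence (and modulus) by g = 4: 5·t ≡ 1 (mod 3).
    Reduce coefficients mod 3: 2·t ≡ 1 (mod 3).
    The inverse of 2 mod 3 is 2 (since 2·2 = 4 = 1·3 + 1), so t ≡ 2·1 = 2 ≡ 2 (mod 3).
    Then x = 7 + 20·2 = 47, valid modulo lcm(20, 12) = 60: x ≡ 47 (mod 60).
  Combine with x ≡ 5 (mod 6): gcd(60, 6) = 6; 5 - 47 = -42, which IS divisible by 6, so compatible.
    Write x = 47 + 60·t and substitute into x ≡ 5 (mod 6): 60·t ≡ 5 − 47 = -42 (mod 6).
    Divide the congruence (and modulus) by g = 6: 10·t ≡ -7 (mod 1).
    Modulo 1 every t works; take t = 0.
    Then x = 47 + 60·0 = 47, valid modulo lcm(60, 6) = 60: x ≡ 47 (mod 60).
Verify: 47 mod 20 = 7, 47 mod 12 = 11, 47 mod 6 = 5.

x ≡ 47 (mod 60).


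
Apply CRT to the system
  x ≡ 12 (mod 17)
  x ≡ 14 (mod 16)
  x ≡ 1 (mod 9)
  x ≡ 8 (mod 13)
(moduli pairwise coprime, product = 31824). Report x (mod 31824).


Product of moduli M = 17 · 16 · 9 · 13 = 31824.
Merge one congruence at a time:
  Start: x ≡ 12 (mod 17).
  Combine with x ≡ 14 (mod 16); new modulus lcm = 272.
    Write x = 12 + 17·t and substitute into x ≡ 14 (mod 16): 17·t ≡ 14 − 12 = 2 (mod 16).
    Reduce coefficients mod 16: 1·t ≡ 2 (mod 16).
    So t ≡ 2 (mod 16).
    Then x = 12 + 17·2 = 46, valid modulo lcm(17, 16) = 272: x ≡ 46 (mod 272).
  Combine with x ≡ 1 (mod 9); new modulus lcm = 2448.
    Write x = 46 + 272·t and substitute into x ≡ 1 (mod 9): 272·t ≡ 1 − 46 = -45 (mod 9).
    Reduce coefficients mod 9: 2·t ≡ 0 (mod 9).
    The inverse of 2 mod 9 is 5 (since 2·5 = 10 = 1·9 + 1), so t ≡ 5·0 = 0 ≡ 0 (mod 9).
    Then x = 46 + 272·0 = 46, valid modulo lcm(272, 9) = 2448: x ≡ 46 (mod 2448).
  Combine with x ≡ 8 (mod 13); new modulus lcm = 31824.
    Write x = 46 + 2448·t and substitute into x ≡ 8 (mod 13): 2448·t ≡ 8 − 46 = -38 (mod 13).
    Reduce coefficients mod 13: 4·t ≡ 1 (mod 13).
    The inverse of 4 mod 13 is 10 (since 4·10 = 40 = 3·13 + 1), so t ≡ 10·1 = 10 ≡ 10 (mod 13).
    Then x = 46 + 2448·10 = 24526, valid modulo lcm(2448, 13) = 31824: x ≡ 24526 (mod 31824).
Verify against each original: 24526 mod 17 = 12, 24526 mod 16 = 14, 24526 mod 9 = 1, 24526 mod 13 = 8.

x ≡ 24526 (mod 31824).


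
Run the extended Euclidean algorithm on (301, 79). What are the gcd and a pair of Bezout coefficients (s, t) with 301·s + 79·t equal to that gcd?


Euclidean algorithm on (301, 79) — divide until remainder is 0:
  301 = 3 · 79 + 64
  79 = 1 · 64 + 15
  64 = 4 · 15 + 4
  15 = 3 · 4 + 3
  4 = 1 · 3 + 1
  3 = 3 · 1 + 0
gcd(301, 79) = 1.
Track Bezout coefficients alongside the remainders: start with r₀ = 301 = a·1 + b·0 (s = 1, t = 0) and r₁ = 79 = a·0 + b·1 (s = 0, t = 1); each new remainder r_{k+1} = r_{k-1} − q_k·r_k inherits s_{k+1} = s_{k-1} − q_k·s_k, t_{k+1} = t_{k-1} − q_k·t_k, so r_k = a·s_k + b·t_k at every step:
  q = 3: r = 64, s = 1 − 3·0 = 1, t = 0 − 3·1 = -3  (check: 301·1 + 79·(-3) = 64)
  q = 1: r = 15, s = 0 − 1·1 = -1, t = 1 − 1·(-3) = 4  (check: 301·(-1) + 79·4 = 15)
  q = 4: r = 4, s = 1 − 4·(-1) = 5, t = -3 − 4·4 = -19  (check: 301·5 + 79·(-19) = 4)
  q = 3: r = 3, s = -1 − 3·5 = -16, t = 4 − 3·(-19) = 61  (check: 301·(-16) + 79·61 = 3)
  q = 1: r = 1, s = 5 − 1·(-16) = 21, t = -19 − 1·61 = -80  (check: 301·21 + 79·(-80) = 1)
The row with r = 1 (the gcd) gives the Bezout coefficients s = 21, t = -80.
Result: 301 · (21) + 79 · (-80) = 1.

gcd(301, 79) = 1; s = 21, t = -80 (check: 301·21 + 79·(-80) = 1).


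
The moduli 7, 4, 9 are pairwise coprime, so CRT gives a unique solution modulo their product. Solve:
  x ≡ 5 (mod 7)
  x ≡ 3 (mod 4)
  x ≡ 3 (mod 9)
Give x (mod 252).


Moduli 7, 4, 9 are pairwise coprime; by CRT there is a unique solution modulo M = 7 · 4 · 9 = 252.
Solve pairwise, accumulating the modulus:
  Start with x ≡ 5 (mod 7).
  Combine with x ≡ 3 (mod 4): since gcd(7, 4) = 1, we get a unique residue mod 28.
    Write x = 5 + 7·t and substitute into x ≡ 3 (mod 4): 7·t ≡ 3 − 5 = -2 (mod 4).
    Reduce coefficients mod 4: 3·t ≡ 2 (mod 4).
    The inverse of 3 mod 4 is 3 (since 3·3 = 9 = 2·4 + 1), so t ≡ 3·2 = 6 ≡ 2 (mod 4).
    Then x = 5 + 7·2 = 19, valid modulo lcm(7, 4) = 28: x ≡ 19 (mod 28).
  Combine with x ≡ 3 (mod 9): since gcd(28, 9) = 1, we get a unique residue mod 252.
    Write x = 19 + 28·t and substitute into x ≡ 3 (mod 9): 28·t ≡ 3 − 19 = -16 (mod 9).
    Reduce coefficients mod 9: 1·t ≡ 2 (mod 9).
    So t ≡ 2 (mod 9).
    Then x = 19 + 28·2 = 75, valid modulo lcm(28, 9) = 252: x ≡ 75 (mod 252).
Verify: 75 mod 7 = 5 ✓, 75 mod 4 = 3 ✓, 75 mod 9 = 3 ✓.

x ≡ 75 (mod 252).


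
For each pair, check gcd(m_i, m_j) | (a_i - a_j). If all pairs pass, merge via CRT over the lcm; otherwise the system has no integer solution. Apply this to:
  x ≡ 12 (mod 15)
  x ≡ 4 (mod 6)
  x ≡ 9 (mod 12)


Moduli 15, 6, 12 are not pairwise coprime, so CRT works modulo lcm(m_i) when all pairwise compatibility conditions hold.
Pairwise compatibility: gcd(m_i, m_j) must divide a_i - a_j for every pair.
Merge one congruence at a time:
  Start: x ≡ 12 (mod 15).
  Combine with x ≡ 4 (mod 6): gcd(15, 6) = 3, and 4 - 12 = -8 is NOT divisible by 3.
    ⇒ system is inconsistent (no integer solution).

No solution (the system is inconsistent).


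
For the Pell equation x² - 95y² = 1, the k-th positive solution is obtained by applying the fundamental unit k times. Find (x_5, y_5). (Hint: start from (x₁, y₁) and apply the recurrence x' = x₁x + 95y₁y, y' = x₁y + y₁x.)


Step 1: Find the fundamental solution (x₁, y₁) of x² - 95y² = 1.
  Expand √95 as a continued fraction. a₀ = ⌊√95⌋ = 9; iterate m_{k+1} = d_k·a_k − m_k, d_{k+1} = (95 − m_{k+1}²)/d_k, a_{k+1} = ⌊(a₀ + m_{k+1})/d_{k+1}⌋ (starting m₀ = 0, d₀ = 1), with convergents p_k = a_k·p_{k-1} + p_{k-2}, q_k = a_k·q_{k-1} + q_{k-2} (p₋₁ = 1, q₋₁ = 0):
  k = 0: a₀ = 9; p₀/q₀ = 9/1; p₀² − 95·q₀² = 81 − 95 = -14.
  k = 1: m = 9, d = 14, a = ⌊(9 + 9)/14⌋ = 1; p/q = (1·9 + 1)/(1·1 + 0) = 10/1; p² − 95·q² = 100 − 95 = 5.
  k = 2: m = 5, d = 5, a = ⌊(9 + 5)/5⌋ = 2; p/q = (2·10 + 9)/(2·1 + 1) = 29/3; p² − 95·q² = 841 − 855 = -14.
  k = 3: m = 5, d = 14, a = ⌊(9 + 5)/14⌋ = 1; p/q = (1·29 + 10)/(1·3 + 1) = 39/4; p² − 95·q² = 1521 − 1520 = 1.
  The first convergent with p² − 95·q² = 1 gives the fundamental solution (x₁, y₁) = (39, 4).
Step 2: Apply the recurrence (x_{n+1}, y_{n+1}) = (x₁x_n + 95y₁y_n, x₁y_n + y₁x_n) repeatedly.
  From (x_1, y_1) = (39, 4): x_2 = 39·39 + 95·4·4 = 3041; y_2 = 39·4 + 4·39 = 312.
  From (x_2, y_2) = (3041, 312): x_3 = 39·3041 + 95·4·312 = 237159; y_3 = 39·312 + 4·3041 = 24332.
  From (x_3, y_3) = (237159, 24332): x_4 = 39·237159 + 95·4·24332 = 18495361; y_4 = 39·24332 + 4·237159 = 1897584.
  From (x_4, y_4) = (18495361, 1897584): x_5 = 39·18495361 + 95·4·1897584 = 1442400999; y_5 = 39·1897584 + 4·18495361 = 147987220.
Step 3: Verify x_5² - 95·y_5² = 2080520641916198001 - 2080520641916198000 = 1 (should be 1). ✓

(x_1, y_1) = (39, 4); (x_5, y_5) = (1442400999, 147987220).


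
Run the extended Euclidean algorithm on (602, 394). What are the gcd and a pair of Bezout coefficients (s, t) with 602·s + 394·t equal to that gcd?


Euclidean algorithm on (602, 394) — divide until remainder is 0:
  602 = 1 · 394 + 208
  394 = 1 · 208 + 186
  208 = 1 · 186 + 22
  186 = 8 · 22 + 10
  22 = 2 · 10 + 2
  10 = 5 · 2 + 0
gcd(602, 394) = 2.
Track Bezout coefficients alongside the remainders: start with r₀ = 602 = a·1 + b·0 (s = 1, t = 0) and r₁ = 394 = a·0 + b·1 (s = 0, t = 1); each new remainder r_{k+1} = r_{k-1} − q_k·r_k inherits s_{k+1} = s_{k-1} − q_k·s_k, t_{k+1} = t_{k-1} − q_k·t_k, so r_k = a·s_k + b·t_k at every step:
  q = 1: r = 208, s = 1 − 1·0 = 1, t = 0 − 1·1 = -1  (check: 602·1 + 394·(-1) = 208)
  q = 1: r = 186, s = 0 − 1·1 = -1, t = 1 − 1·(-1) = 2  (check: 602·(-1) + 394·2 = 186)
  q = 1: r = 22, s = 1 − 1·(-1) = 2, t = -1 − 1·2 = -3  (check: 602·2 + 394·(-3) = 22)
  q = 8: r = 10, s = -1 − 8·2 = -17, t = 2 − 8·(-3) = 26  (check: 602·(-17) + 394·26 = 10)
  q = 2: r = 2, s = 2 − 2·(-17) = 36, t = -3 − 2·26 = -55  (check: 602·36 + 394·(-55) = 2)
The row with r = 2 (the gcd) gives the Bezout coefficients s = 36, t = -55.
Result: 602 · (36) + 394 · (-55) = 2.

gcd(602, 394) = 2; s = 36, t = -55 (check: 602·36 + 394·(-55) = 2).


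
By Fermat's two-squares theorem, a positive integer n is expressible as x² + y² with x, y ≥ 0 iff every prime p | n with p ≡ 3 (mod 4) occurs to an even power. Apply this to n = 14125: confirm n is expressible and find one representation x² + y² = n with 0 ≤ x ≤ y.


Step 1: Factor n = 14125 = 5^3 · 113.
Step 2: Check the mod-4 condition on each prime factor: 5 ≡ 1 (mod 4), exponent 3; 113 ≡ 1 (mod 4), exponent 1.
All primes ≡ 3 (mod 4) appear to even exponent (or don't appear), so by the two-squares theorem n IS expressible as a sum of two squares.
Step 3: Build a representation. Group n = k² · m with k = 5 and m = 5 · 113 = 565 (a product of primes ≡ 1 (mod 4)); a representation of m scales to one of n via (k·x)² + (k·y)² = k²(x² + y²). Each prime p ≡ 1 (mod 4) is itself a sum of two squares; find a² by testing p − a² for a perfect square:
  5: 5 − 1² = 4 = 2² ⇒ 5 = 1² + 2².
  113: 113 − 1² = 112, 113 − 2² = 109, 113 − 3² = 104, 113 − 4² = 97, 113 − 5² = 88, 113 − 6² = 77, 113 − 7² = 64 = 8² ⇒ 113 = 7² + 8².
  Combine using the Brahmagupta–Fibonacci identity (a² + b²)(c² + d²) = (ac − bd)² + (ad + bc)² = (ac + bd)² + (ad − bc)²:
  5 · 113 = 565: from (1² + 2²)(7² + 8²), take (1·7 − 2·8, 1·8 + 2·7) = (7 − 16, 8 + 14) = (-9, 22); dropping signs (only squares matter) gives (9, 22); check 9² + 22² = 81 + 484 = 565 ✓.
  Scale by k = 5: (5·9, 5·22) = (45, 110).
Step 4: Order so x ≤ y and verify: 45² + 110² = 2025 + 12100 = 14125 = n. ✓

n = 14125 = 45² + 110² (one valid representation with x ≤ y).


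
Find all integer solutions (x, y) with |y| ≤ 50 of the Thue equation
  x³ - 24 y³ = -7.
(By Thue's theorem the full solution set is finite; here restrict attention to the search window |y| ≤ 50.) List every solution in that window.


The equation is x³ - 24y³ = -7. For fixed y, x³ = 24·y³ − 7, so a solution requires the RHS to be a perfect cube.
Strategy: iterate y from -50 to 50, compute RHS = 24·y³ − 7, and check whether it is a (positive or negative) perfect cube.
Check small values of y:
  y = 0: RHS = -7 is not a perfect cube.
  y = 1: RHS = 17 is not a perfect cube.
  y = -1: RHS = -31 is not a perfect cube.
  y = 2: RHS = 185 is not a perfect cube.
  y = -2: RHS = -199 is not a perfect cube.
  y = 3: RHS = 641 is not a perfect cube.
  y = -3: RHS = -655 is not a perfect cube.
Continuing the search up to |y| = 50 finds no solutions either.
No (x, y) in the scanned range satisfies the equation.

No integer solutions with |y| ≤ 50.


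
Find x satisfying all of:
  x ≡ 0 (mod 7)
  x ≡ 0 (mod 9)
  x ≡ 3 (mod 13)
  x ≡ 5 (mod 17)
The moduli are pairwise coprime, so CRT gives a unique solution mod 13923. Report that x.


Product of moduli M = 7 · 9 · 13 · 17 = 13923.
Merge one congruence at a time:
  Start: x ≡ 0 (mod 7).
  Combine with x ≡ 0 (mod 9); new modulus lcm = 63.
    Write x = 0 + 7·t and substitute into x ≡ 0 (mod 9): 7·t ≡ 0 − 0 = 0 (mod 9).
    The inverse of 7 mod 9 is 4 (since 7·4 = 28 = 3·9 + 1), so t ≡ 4·0 = 0 ≡ 0 (mod 9).
    Then x = 0 + 7·0 = 0, valid modulo lcm(7, 9) = 63: x ≡ 0 (mod 63).
  Combine with x ≡ 3 (mod 13); new modulus lcm = 819.
    Write x = 0 + 63·t and substitute into x ≡ 3 (mod 13): 63·t ≡ 3 − 0 = 3 (mod 13).
    Reduce coefficients mod 13: 11·t ≡ 3 (mod 13).
    The inverse of 11 mod 13 is 6 (since 11·6 = 66 = 5·13 + 1), so t ≡ 6·3 = 18 ≡ 5 (mod 13).
    Then x = 0 + 63·5 = 315, valid modulo lcm(63, 13) = 819: x ≡ 315 (mod 819).
  Combine with x ≡ 5 (mod 17); new modulus lcm = 13923.
    Write x = 315 + 819·t and substitute into x ≡ 5 (mod 17): 819·t ≡ 5 − 315 = -310 (mod 17).
    Reduce coefficients mod 17: 3·t ≡ 13 (mod 17).
    The inverse of 3 mod 17 is 6 (since 3·6 = 18 = 1·17 + 1), so t ≡ 6·13 = 78 ≡ 10 (mod 17).
    Then x = 315 + 819·10 = 8505, valid modulo lcm(819, 17) = 13923: x ≡ 8505 (mod 13923).
Verify against each original: 8505 mod 7 = 0, 8505 mod 9 = 0, 8505 mod 13 = 3, 8505 mod 17 = 5.

x ≡ 8505 (mod 13923).


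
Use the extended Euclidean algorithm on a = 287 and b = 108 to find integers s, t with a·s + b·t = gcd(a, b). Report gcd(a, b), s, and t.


Euclidean algorithm on (287, 108) — divide until remainder is 0:
  287 = 2 · 108 + 71
  108 = 1 · 71 + 37
  71 = 1 · 37 + 34
  37 = 1 · 34 + 3
  34 = 11 · 3 + 1
  3 = 3 · 1 + 0
gcd(287, 108) = 1.
Track Bezout coefficients alongside the remainders: start with r₀ = 287 = a·1 + b·0 (s = 1, t = 0) and r₁ = 108 = a·0 + b·1 (s = 0, t = 1); each new remainder r_{k+1} = r_{k-1} − q_k·r_k inherits s_{k+1} = s_{k-1} − q_k·s_k, t_{k+1} = t_{k-1} − q_k·t_k, so r_k = a·s_k + b·t_k at every step:
  q = 2: r = 71, s = 1 − 2·0 = 1, t = 0 − 2·1 = -2  (check: 287·1 + 108·(-2) = 71)
  q = 1: r = 37, s = 0 − 1·1 = -1, t = 1 − 1·(-2) = 3  (check: 287·(-1) + 108·3 = 37)
  q = 1: r = 34, s = 1 − 1·(-1) = 2, t = -2 − 1·3 = -5  (check: 287·2 + 108·(-5) = 34)
  q = 1: r = 3, s = -1 − 1·2 = -3, t = 3 − 1·(-5) = 8  (check: 287·(-3) + 108·8 = 3)
  q = 11: r = 1, s = 2 − 11·(-3) = 35, t = -5 − 11·8 = -93  (check: 287·35 + 108·(-93) = 1)
The row with r = 1 (the gcd) gives the Bezout coefficients s = 35, t = -93.
Result: 287 · (35) + 108 · (-93) = 1.

gcd(287, 108) = 1; s = 35, t = -93 (check: 287·35 + 108·(-93) = 1).


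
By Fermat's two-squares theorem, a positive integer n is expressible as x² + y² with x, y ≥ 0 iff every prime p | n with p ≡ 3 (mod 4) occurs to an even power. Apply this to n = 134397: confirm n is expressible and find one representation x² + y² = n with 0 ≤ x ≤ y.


Step 1: Factor n = 134397 = 3^2 · 109 · 137.
Step 2: Check the mod-4 condition on each prime factor: 3 ≡ 3 (mod 4), exponent 2 (must be even); 109 ≡ 1 (mod 4), exponent 1; 137 ≡ 1 (mod 4), exponent 1.
All primes ≡ 3 (mod 4) appear to even exponent (or don't appear), so by the two-squares theorem n IS expressible as a sum of two squares.
Step 3: Build a representation. Group n = k² · m with k = 3 and m = 109 · 137 = 14933 (a product of primes ≡ 1 (mod 4)); a representation of m scales to one of n via (k·x)² + (k·y)² = k²(x² + y²). Each prime p ≡ 1 (mod 4) is itself a sum of two squares; find a² by testing p − a² for a perfect square:
  109: 109 − 1² = 108, 109 − 2² = 105, 109 − 3² = 100 = 10² ⇒ 109 = 3² + 10².
  137: 137 − 1² = 136, 137 − 2² = 133, 137 − 3² = 128, 137 − 4² = 121 = 11² ⇒ 137 = 4² + 11².
  Combine using the Brahmagupta–Fibonacci identity (a² + b²)(c² + d²) = (ac − bd)² + (ad + bc)² = (ac + bd)² + (ad − bc)²:
  109 · 137 = 14933: from (3² + 10²)(4² + 11²), take (3·4 − 10·11, 3·11 + 10·4) = (12 − 110, 33 + 40) = (-98, 73); dropping signs (only squares matter) gives (98, 73); check 98² + 73² = 9604 + 5329 = 14933 ✓.
  Scale by k = 3: (3·98, 3·73) = (294, 219).
Step 4: Order so x ≤ y and verify: 219² + 294² = 47961 + 86436 = 134397 = n. ✓

n = 134397 = 219² + 294² (one valid representation with x ≤ y).


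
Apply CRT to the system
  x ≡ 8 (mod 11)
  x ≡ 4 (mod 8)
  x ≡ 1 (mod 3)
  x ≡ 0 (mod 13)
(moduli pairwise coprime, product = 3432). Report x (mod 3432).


Product of moduli M = 11 · 8 · 3 · 13 = 3432.
Merge one congruence at a time:
  Start: x ≡ 8 (mod 11).
  Combine with x ≡ 4 (mod 8); new modulus lcm = 88.
    Write x = 8 + 11·t and substitute into x ≡ 4 (mod 8): 11·t ≡ 4 − 8 = -4 (mod 8).
    Reduce coefficients mod 8: 3·t ≡ 4 (mod 8).
    The inverse of 3 mod 8 is 3 (since 3·3 = 9 = 1·8 + 1), so t ≡ 3·4 = 12 ≡ 4 (mod 8).
    Then x = 8 + 11·4 = 52, valid modulo lcm(11, 8) = 88: x ≡ 52 (mod 88).
  Combine with x ≡ 1 (mod 3); new modulus lcm = 264.
    Write x = 52 + 88·t and substitute into x ≡ 1 (mod 3): 88·t ≡ 1 − 52 = -51 (mod 3).
    Reduce coefficients mod 3: 1·t ≡ 0 (mod 3).
    So t ≡ 0 (mod 3).
    Then x = 52 + 88·0 = 52, valid modulo lcm(88, 3) = 264: x ≡ 52 (mod 264).
  Combine with x ≡ 0 (mod 13); new modulus lcm = 3432.
    Write x = 52 + 264·t and substitute into x ≡ 0 (mod 13): 264·t ≡ 0 − 52 = -52 (mod 13).
    Reduce coefficients mod 13: 4·t ≡ 0 (mod 13).
    The inverse of 4 mod 13 is 10 (since 4·10 = 40 = 3·13 + 1), so t ≡ 10·0 = 0 ≡ 0 (mod 13).
    Then x = 52 + 264·0 = 52, valid modulo lcm(264, 13) = 3432: x ≡ 52 (mod 3432).
Verify against each original: 52 mod 11 = 8, 52 mod 8 = 4, 52 mod 3 = 1, 52 mod 13 = 0.

x ≡ 52 (mod 3432).
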